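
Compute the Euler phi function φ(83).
82

83 = 83
φ(n) = n × ∏(1 - 1/p) for each prime p dividing n
φ(83) = 83 × (1 - 1/83) = 82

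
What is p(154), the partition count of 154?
60356673280

p(n) counts ways to write n as a sum of positive integers (order ignored).
Euler's pentagonal recurrence: p(k) = p(k-1) + p(k-2) - p(k-5) - p(k-7) + p(k-12) + p(k-15) - ... (offsets j(3j∓1)/2, signs ++--, p(0)=1, p(<0)=0).
DP table for k = 0..153: p(0)=1, p(1)=1, p(2)=2, p(3)=3, p(4)=5, p(5)=7, p(6)=11, p(7)=15, p(8)=22, p(9)=30, p(10)=42, p(11)=56, p(12)=77, p(13)=101, p(14)=135, p(15)=176, p(16)=231, p(17)=297, p(18)=385, p(19)=490, p(20)=627, p(21)=792, p(22)=1002, p(23)=1255, p(24)=1575, p(25)=1958, p(26)=2436, p(27)=3010, p(28)=3718, p(29)=4565, p(30)=5604, p(31)=6842, p(32)=8349, p(33)=10143, p(34)=12310, p(35)=14883, p(36)=17977, p(37)=21637, p(38)=26015, p(39)=31185, p(40)=37338, p(41)=44583, p(42)=53174, p(43)=63261, p(44)=75175, p(45)=89134, p(46)=105558, p(47)=124754, p(48)=147273, p(49)=173525, p(50)=204226, p(51)=239943, p(52)=281589, p(53)=329931, p(54)=386155, p(55)=451276, p(56)=526823, p(57)=614154, p(58)=715220, p(59)=831820, p(60)=966467, p(61)=1121505, p(62)=1300156, p(63)=1505499, p(64)=1741630, p(65)=2012558, p(66)=2323520, p(67)=2679689, p(68)=3087735, p(69)=3554345, p(70)=4087968, p(71)=4697205, p(72)=5392783, p(73)=6185689, p(74)=7089500, p(75)=8118264, p(76)=9289091, p(77)=10619863, p(78)=12132164, p(79)=13848650, p(80)=15796476, p(81)=18004327, p(82)=20506255, p(83)=23338469, p(84)=26543660, p(85)=30167357, p(86)=34262962, p(87)=38887673, p(88)=44108109, p(89)=49995925, p(90)=56634173, p(91)=64112359, p(92)=72533807, p(93)=82010177, p(94)=92669720, p(95)=104651419, p(96)=118114304, p(97)=133230930, p(98)=150198136, p(99)=169229875, p(100)=190569292, p(101)=214481126, p(102)=241265379, p(103)=271248950, p(104)=304801365, p(105)=342325709, p(106)=384276336, p(107)=431149389, p(108)=483502844, p(109)=541946240, p(110)=607163746, p(111)=679903203, p(112)=761002156, p(113)=851376628, p(114)=952050665, p(115)=1064144451, p(116)=1188908248, p(117)=1327710076, p(118)=1482074143, p(119)=1653668665, p(120)=1844349560, p(121)=2056148051, p(122)=2291320912, p(123)=2552338241, p(124)=2841940500, p(125)=3163127352, p(126)=3519222692, p(127)=3913864295, p(128)=4351078600, p(129)=4835271870, p(130)=5371315400, p(131)=5964539504, p(132)=6620830889, p(133)=7346629512, p(134)=8149040695, p(135)=9035836076, p(136)=10015581680, p(137)=11097645016, p(138)=12292341831, p(139)=13610949895, p(140)=15065878135, p(141)=16670689208, p(142)=18440293320, p(143)=20390982757, p(144)=22540654445, p(145)=24908858009, p(146)=27517052599, p(147)=30388671978, p(148)=33549419497, p(149)=37027355200, p(150)=40853235313, p(151)=45060624582, p(152)=49686288421, p(153)=54770336324.
Final step: p(154) = p(153) + p(152) - p(149) - p(147) + p(142) + p(139) - p(132) - p(128) + p(119) + p(114) - p(103) - p(97) + p(84) + p(77) - p(62) - p(54) + p(37) + p(28) - p(9)
= 54770336324 + 49686288421 - 37027355200 - 30388671978 + 18440293320 + 13610949895 - 6620830889 - 4351078600 + 1653668665 + 952050665 - 271248950 - 133230930 + 26543660 + 10619863 - 1300156 - 386155 + 21637 + 3718 - 30
= 60356673280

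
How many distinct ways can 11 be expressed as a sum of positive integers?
56

p(n) counts ways to write n as a sum of positive integers (order ignored).
Euler's pentagonal recurrence: p(k) = p(k-1) + p(k-2) - p(k-5) - p(k-7) + p(k-12) + p(k-15) - ... (offsets j(3j∓1)/2, signs ++--, p(0)=1, p(<0)=0).
DP table for k = 0..10: p(0)=1, p(1)=1, p(2)=2, p(3)=3, p(4)=5, p(5)=7, p(6)=11, p(7)=15, p(8)=22, p(9)=30, p(10)=42.
Final step: p(11) = p(10) + p(9) - p(6) - p(4)
= 42 + 30 - 11 - 5
= 56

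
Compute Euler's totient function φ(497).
420

497 = 7 × 71
φ(n) = n × ∏(1 - 1/p) for each prime p dividing n
φ(497) = 497 × (1 - 1/7) × (1 - 1/71) = 420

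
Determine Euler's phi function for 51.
32

51 = 3 × 17
φ(n) = n × ∏(1 - 1/p) for each prime p dividing n
φ(51) = 51 × (1 - 1/3) × (1 - 1/17) = 32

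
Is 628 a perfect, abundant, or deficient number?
deficient

Proper divisors of 628: sum = 1 + 2 + 4 + 157 + 314 = 478
Since 478 < 628, 628 is deficient.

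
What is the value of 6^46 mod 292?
276

Repeated squaring. Binary of 46 = 101110.
6^1 ≡ 6 (mod 292); 6^2 ≡ 36 (mod 292); 6^4 ≡ 128 (mod 292); 6^8 ≡ 32 (mod 292); 6^16 ≡ 148 (mod 292); 6^32 ≡ 4 (mod 292)
6^46 = 6^2 × 6^4 × 6^8 × 6^32 ≡ 276 (mod 292)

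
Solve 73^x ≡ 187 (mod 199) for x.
6

Baby-step giant-step with step n = ⌈√199⌉ = 15.
Baby steps 73^j mod 199 (j:value) for j=0..14: 0:1, 1:73, 2:155, 3:171, 4:145, 5:38, 6:187, 7:119, 8:130, 9:137, 10:51, 11:141, 12:144, 13:164, 14:32.
h = 187 is already in the table at j=6, so x = 6.
Check: 73^6 ≡ 187 (mod 199).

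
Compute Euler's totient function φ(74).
36

74 = 2 × 37
φ(n) = n × ∏(1 - 1/p) for each prime p dividing n
φ(74) = 74 × (1 - 1/2) × (1 - 1/37) = 36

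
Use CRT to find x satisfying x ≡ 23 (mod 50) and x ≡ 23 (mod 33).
23

Using Chinese Remainder Theorem:
M = 50 × 33 = 1650
M1 = 33, M2 = 50
y1 = 33^(-1) mod 50 = 47
y2 = 50^(-1) mod 33 = 2
x = (23×33×47 + 23×50×2) mod 1650 = 23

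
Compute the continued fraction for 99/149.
[0; 1, 1, 1, 49]

Euclidean algorithm steps:
99 = 0 × 149 + 99
149 = 1 × 99 + 50
99 = 1 × 50 + 49
50 = 1 × 49 + 1
49 = 49 × 1 + 0
Continued fraction: [0; 1, 1, 1, 49]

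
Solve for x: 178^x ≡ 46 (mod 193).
52

Baby-step giant-step with step n = ⌈√193⌉ = 14.
Baby steps 178^j mod 193 (j:value) for j=0..13: 0:1, 1:178, 2:32, 3:99, 4:59, 5:80, 6:151, 7:51, 8:7, 9:88, 10:31, 11:114, 12:27, 13:174.
Giant-step multiplier: 178^(-14) ≡ 178^(192-14) = 178^178 ≡ 107 (mod 193).
Giant steps γ_i = 46·107^i mod 193: γ_0=46, γ_1=97, γ_2=150, γ_3=31 (in table at j=10).
x = i·n + j = 3·14 + 10 = 52.
Check: 178^52 ≡ 46 (mod 193).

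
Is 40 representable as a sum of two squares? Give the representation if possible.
2² + 6² (a=2, b=6)

Factorization: 40 = 2^3 × 5
By Fermat: n is sum of two squares iff every prime p ≡ 3 (mod 4) appears to even power.
All primes ≡ 3 (mod 4) appear to even power.
Search a = 0, 1, 2, … for 40 - a² a perfect square: first hit at a = 2: 40 - 4 = 36 = 6².
40 = 2² + 6² = 4 + 36 ✓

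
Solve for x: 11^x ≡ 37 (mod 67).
44

Baby-step giant-step with step n = ⌈√67⌉ = 9.
Baby steps 11^j mod 67 (j:value) for j=0..8: 0:1, 1:11, 2:54, 3:58, 4:35, 5:50, 6:14, 7:20, 8:19.
Giant-step multiplier: 11^(-9) ≡ 11^(66-9) = 11^57 ≡ 42 (mod 67).
Giant steps γ_i = 37·42^i mod 67: γ_0=37, γ_1=13, γ_2=10, γ_3=18, γ_4=19 (in table at j=8).
x = i·n + j = 4·9 + 8 = 44.
Check: 11^44 ≡ 37 (mod 67).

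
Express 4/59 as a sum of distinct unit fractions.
1/15 + 1/885

Greedy algorithm:
4/59: ceiling(59/4) = 15, use 1/15
1/885: ceiling(885/1) = 885, use 1/885
Result: 4/59 = 1/15 + 1/885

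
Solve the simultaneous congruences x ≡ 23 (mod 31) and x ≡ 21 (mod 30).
891

Using Chinese Remainder Theorem:
M = 31 × 30 = 930
M1 = 30, M2 = 31
y1 = 30^(-1) mod 31 = 30
y2 = 31^(-1) mod 30 = 1
x = (23×30×30 + 21×31×1) mod 930 = 891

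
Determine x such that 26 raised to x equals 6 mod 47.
14

Baby-step giant-step with step n = ⌈√47⌉ = 7.
Baby steps 26^j mod 47 (j:value) for j=0..6: 0:1, 1:26, 2:18, 3:45, 4:42, 5:11, 6:4.
Giant-step multiplier: 26^(-7) ≡ 26^(46-7) = 26^39 ≡ 33 (mod 47).
Giant steps γ_i = 6·33^i mod 47: γ_0=6, γ_1=10, γ_2=1 (in table at j=0).
x = i·n + j = 2·7 + 0 = 14.
Check: 26^14 ≡ 6 (mod 47).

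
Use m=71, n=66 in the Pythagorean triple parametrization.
(685, 9372, 9397)

Euclid's formula: a = m² - n², b = 2mn, c = m² + n²
m = 71, n = 66
a = 71² - 66² = 5041 - 4356 = 685
b = 2 × 71 × 66 = 9372
c = 71² + 66² = 5041 + 4356 = 9397
Verification: 685² + 9372² = 469225 + 87834384 = 88303609 = 9397² ✓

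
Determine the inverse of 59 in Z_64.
51

gcd(59, 64) = 1, so the inverse exists.
Extended Euclidean algorithm on (64, 59):
64 = 1 × 59 + 5  ⟹  5 = (1)·64 + (-1)·59
59 = 11 × 5 + 4  ⟹  4 = (-11)·64 + (12)·59
5 = 1 × 4 + 1  ⟹  1 = (12)·64 + (-13)·59
So (-13)·59 ≡ 1 (mod 64), i.e. 59^(-1) ≡ -13 ≡ 51 (mod 64).
Check: 59 × 51 = 3009 ≡ 1 (mod 64)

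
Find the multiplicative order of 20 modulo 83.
82

83 is prime, so ord(20) divides φ(83) = 82.
Divisors of 82: 1, 2, 41, 82.
Repeated squaring: 20^1 ≡ 20, 20^2 ≡ 68, 20^4 ≡ 59, 20^8 ≡ 78, 20^16 ≡ 25, 20^32 ≡ 44, 20^64 ≡ 27 (mod 83).
Test 20^d mod 83 for each divisor d in increasing order:
20^1 ≡ 20
20^2 ≡ 68
20^41 = 20^32·20^8·20^1 ≡ 82
20^82 = 20^64·20^16·20^2 ≡ 1  ← first divisor giving 1
The order is 82.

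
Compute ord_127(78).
126

127 is prime, so ord(78) divides φ(127) = 126.
Divisors of 126: 1, 2, 3, 6, 7, 9, 14, 18, 21, 42, 63, 126.
Repeated squaring: 78^1 ≡ 78, 78^2 ≡ 115, 78^4 ≡ 17, 78^8 ≡ 35, 78^16 ≡ 82, 78^32 ≡ 120, 78^64 ≡ 49 (mod 127).
Test 78^d mod 127 for each divisor d in increasing order:
78^1 ≡ 78
78^2 ≡ 115
78^3 = 78^2·78^1 ≡ 80
78^6 = 78^4·78^2 ≡ 50
78^7 = 78^4·78^2·78^1 ≡ 90
78^9 = 78^8·78^1 ≡ 63
78^14 = 78^8·78^4·78^2 ≡ 99
78^18 = 78^16·78^2 ≡ 32
78^21 = 78^16·78^4·78^1 ≡ 20
78^42 = 78^32·78^8·78^2 ≡ 19
78^63 = 78^32·78^16·78^8·78^4·78^2·78^1 ≡ 126
78^126 = 78^64·78^32·78^16·78^8·78^4·78^2 ≡ 1  ← first divisor giving 1
The order is 126.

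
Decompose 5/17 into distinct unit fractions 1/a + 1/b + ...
1/4 + 1/23 + 1/1564

Greedy algorithm:
5/17: ceiling(17/5) = 4, use 1/4
3/68: ceiling(68/3) = 23, use 1/23
1/1564: ceiling(1564/1) = 1564, use 1/1564
Result: 5/17 = 1/4 + 1/23 + 1/1564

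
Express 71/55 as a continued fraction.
[1; 3, 2, 3, 2]

Euclidean algorithm steps:
71 = 1 × 55 + 16
55 = 3 × 16 + 7
16 = 2 × 7 + 2
7 = 3 × 2 + 1
2 = 2 × 1 + 0
Continued fraction: [1; 3, 2, 3, 2]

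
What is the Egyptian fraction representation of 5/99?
1/20 + 1/1980

Greedy algorithm:
5/99: ceiling(99/5) = 20, use 1/20
1/1980: ceiling(1980/1) = 1980, use 1/1980
Result: 5/99 = 1/20 + 1/1980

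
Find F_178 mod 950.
189

Matrix identity: Q^n = [[F_(n+1), F_n], [F_n, F_(n-1)]] with Q = [[1,1],[1,0]].
n = 178 = 10110010₂. Square-and-multiply, entries mod 950:
Q^1 = [[1,1],[1,0]]
Q^2 = (Q^1)² = [[2,1],[1,1]]
Q^5 = (Q^2)²·Q = [[8,5],[5,3]]
Q^11 = (Q^5)²·Q = [[144,89],[89,55]]
Q^22 = (Q^11)² = [[157,611],[611,496]]
Q^44 = (Q^22)² = [[870,933],[933,887]]
Q^89 = (Q^44)²·Q = [[570,39],[39,531]]
Q^178 = (Q^89)² = [[571,189],[189,382]]
F_178 mod 950 = Q^178[0][1] = 189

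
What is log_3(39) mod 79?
35

Baby-step giant-step with step n = ⌈√79⌉ = 9.
Baby steps 3^j mod 79 (j:value) for j=0..8: 0:1, 1:3, 2:9, 3:27, 4:2, 5:6, 6:18, 7:54, 8:4.
Giant-step multiplier: 3^(-9) ≡ 3^(78-9) = 3^69 ≡ 33 (mod 79).
Giant steps γ_i = 39·33^i mod 79: γ_0=39, γ_1=23, γ_2=48, γ_3=4 (in table at j=8).
x = i·n + j = 3·9 + 8 = 35.
Check: 3^35 ≡ 39 (mod 79).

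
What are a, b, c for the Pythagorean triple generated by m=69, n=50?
(2261, 6900, 7261)

Euclid's formula: a = m² - n², b = 2mn, c = m² + n²
m = 69, n = 50
a = 69² - 50² = 4761 - 2500 = 2261
b = 2 × 69 × 50 = 6900
c = 69² + 50² = 4761 + 2500 = 7261
Verification: 2261² + 6900² = 5112121 + 47610000 = 52722121 = 7261² ✓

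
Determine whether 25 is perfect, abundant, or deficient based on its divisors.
deficient

Proper divisors of 25: sum = 1 + 5 = 6
Since 6 < 25, 25 is deficient.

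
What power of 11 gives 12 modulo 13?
6

Baby-step giant-step with step n = ⌈√13⌉ = 4.
Baby steps 11^j mod 13 (j:value) for j=0..3: 0:1, 1:11, 2:4, 3:5.
Giant-step multiplier: 11^(-4) ≡ 11^(12-4) = 11^8 ≡ 9 (mod 13).
Giant steps γ_i = 12·9^i mod 13: γ_0=12, γ_1=4 (in table at j=2).
x = i·n + j = 1·4 + 2 = 6.
Check: 11^6 ≡ 12 (mod 13).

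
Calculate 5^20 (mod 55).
45

Repeated squaring. Binary of 20 = 10100.
5^1 ≡ 5 (mod 55); 5^2 ≡ 25 (mod 55); 5^4 ≡ 20 (mod 55); 5^8 ≡ 15 (mod 55); 5^16 ≡ 5 (mod 55)
5^20 = 5^4 × 5^16 ≡ 45 (mod 55)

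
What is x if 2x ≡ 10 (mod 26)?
x ≡ 5 (mod 13)

gcd(2, 26) = 2, which divides 10, so solutions exist.
Divide through by 2: x ≡ 5 (mod 13).
The coefficient of x is now 1, so x ≡ 5 (mod 13).
Check: 2 × 5 = 10 ≡ 10 (mod 26).
x ≡ 5 (mod 13), giving 2 solutions mod 26.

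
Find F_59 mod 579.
428

Matrix identity: Q^n = [[F_(n+1), F_n], [F_n, F_(n-1)]] with Q = [[1,1],[1,0]].
n = 59 = 111011₂. Square-and-multiply, entries mod 579:
Q^1 = [[1,1],[1,0]]
Q^3 = (Q^1)²·Q = [[3,2],[2,1]]
Q^7 = (Q^3)²·Q = [[21,13],[13,8]]
Q^14 = (Q^7)² = [[31,377],[377,233]]
Q^29 = (Q^14)²·Q = [[17,77],[77,519]]
Q^59 = (Q^29)²·Q = [[12,428],[428,163]]
F_59 mod 579 = Q^59[0][1] = 428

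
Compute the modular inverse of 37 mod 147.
4

gcd(37, 147) = 1, so the inverse exists.
Extended Euclidean algorithm on (147, 37):
147 = 3 × 37 + 36  ⟹  36 = (1)·147 + (-3)·37
37 = 1 × 36 + 1  ⟹  1 = (-1)·147 + (4)·37
So (4)·37 ≡ 1 (mod 147), i.e. 37^(-1) ≡ 4 (mod 147).
Check: 37 × 4 = 148 ≡ 1 (mod 147)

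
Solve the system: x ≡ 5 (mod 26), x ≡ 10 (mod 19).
447

Using Chinese Remainder Theorem:
M = 26 × 19 = 494
M1 = 19, M2 = 26
y1 = 19^(-1) mod 26 = 11
y2 = 26^(-1) mod 19 = 11
x = (5×19×11 + 10×26×11) mod 494 = 447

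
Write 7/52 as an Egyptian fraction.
1/8 + 1/104

Greedy algorithm:
7/52: ceiling(52/7) = 8, use 1/8
1/104: ceiling(104/1) = 104, use 1/104
Result: 7/52 = 1/8 + 1/104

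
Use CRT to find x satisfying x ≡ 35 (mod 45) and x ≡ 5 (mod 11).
170

Using Chinese Remainder Theorem:
M = 45 × 11 = 495
M1 = 11, M2 = 45
y1 = 11^(-1) mod 45 = 41
y2 = 45^(-1) mod 11 = 1
x = (35×11×41 + 5×45×1) mod 495 = 170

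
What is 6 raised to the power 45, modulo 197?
19

Repeated squaring. Binary of 45 = 101101.
6^1 ≡ 6 (mod 197); 6^2 ≡ 36 (mod 197); 6^4 ≡ 114 (mod 197); 6^8 ≡ 191 (mod 197); 6^16 ≡ 36 (mod 197); 6^32 ≡ 114 (mod 197)
6^45 = 6^1 × 6^4 × 6^8 × 6^32 ≡ 19 (mod 197)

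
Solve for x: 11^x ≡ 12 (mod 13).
6

Baby-step giant-step with step n = ⌈√13⌉ = 4.
Baby steps 11^j mod 13 (j:value) for j=0..3: 0:1, 1:11, 2:4, 3:5.
Giant-step multiplier: 11^(-4) ≡ 11^(12-4) = 11^8 ≡ 9 (mod 13).
Giant steps γ_i = 12·9^i mod 13: γ_0=12, γ_1=4 (in table at j=2).
x = i·n + j = 1·4 + 2 = 6.
Check: 11^6 ≡ 12 (mod 13).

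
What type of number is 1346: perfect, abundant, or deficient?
deficient

Proper divisors of 1346: sum = 1 + 2 + 673 = 676
Since 676 < 1346, 1346 is deficient.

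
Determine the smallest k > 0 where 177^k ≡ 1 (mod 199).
99

199 is prime, so ord(177) divides φ(199) = 198.
Divisors of 198: 1, 2, 3, 6, 9, 11, 18, 22, 33, 66, 99, 198.
Repeated squaring: 177^1 ≡ 177, 177^2 ≡ 86, 177^4 ≡ 33, 177^8 ≡ 94, 177^16 ≡ 80, 177^32 ≡ 32, 177^64 ≡ 29, 177^128 ≡ 45 (mod 199).
Test 177^d mod 199 for each divisor d in increasing order:
177^1 ≡ 177
177^2 ≡ 86
177^3 = 177^2·177^1 ≡ 98
177^6 = 177^4·177^2 ≡ 52
177^9 = 177^8·177^1 ≡ 121
177^11 = 177^8·177^2·177^1 ≡ 58
177^18 = 177^16·177^2 ≡ 114
177^22 = 177^16·177^4·177^2 ≡ 180
177^33 = 177^32·177^1 ≡ 92
177^66 = 177^64·177^2 ≡ 106
177^99 = 177^64·177^32·177^2·177^1 ≡ 1  ← first divisor giving 1
The order is 99.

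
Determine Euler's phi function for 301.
252

301 = 7 × 43
φ(n) = n × ∏(1 - 1/p) for each prime p dividing n
φ(301) = 301 × (1 - 1/7) × (1 - 1/43) = 252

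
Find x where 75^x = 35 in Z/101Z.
49

Baby-step giant-step with step n = ⌈√101⌉ = 11.
Baby steps 75^j mod 101 (j:value) for j=0..10: 0:1, 1:75, 2:70, 3:99, 4:52, 5:62, 6:4, 7:98, 8:78, 9:93, 10:6.
Giant-step multiplier: 75^(-11) ≡ 75^(100-11) = 75^89 ≡ 11 (mod 101).
Giant steps γ_i = 35·11^i mod 101: γ_0=35, γ_1=82, γ_2=94, γ_3=24, γ_4=62 (in table at j=5).
x = i·n + j = 4·11 + 5 = 49.
Check: 75^49 ≡ 35 (mod 101).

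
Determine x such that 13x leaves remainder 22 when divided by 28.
x ≡ 6 (mod 28)

gcd(13, 28) = 1, which divides 22, so solutions exist.
Find 13^(-1) mod 28 by the extended Euclidean algorithm:
28 = 2 × 13 + 2  ⟹  2 = (1)·28 + (-2)·13
13 = 6 × 2 + 1  ⟹  1 = (-6)·28 + (13)·13
So (13)·13 ≡ 1 (mod 28), i.e. 13^(-1) ≡ 13 (mod 28).
x ≡ 13 × 22 = 286 ≡ 6 (mod 28).
Check: 13 × 6 = 78 ≡ 22 (mod 28).
Unique solution: x ≡ 6 (mod 28)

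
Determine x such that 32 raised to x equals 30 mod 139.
136

Baby-step giant-step with step n = ⌈√139⌉ = 12.
Baby steps 32^j mod 139 (j:value) for j=0..11: 0:1, 1:32, 2:51, 3:103, 4:99, 5:110, 6:45, 7:50, 8:71, 9:48, 10:7, 11:85.
Giant-step multiplier: 32^(-12) ≡ 32^(138-12) = 32^126 ≡ 44 (mod 139).
Giant steps γ_i = 30·44^i mod 139: γ_0=30, γ_1=69, γ_2=117, γ_3=5, γ_4=81, γ_5=89, γ_6=24, γ_7=83, γ_8=38, γ_9=4, γ_10=37, γ_11=99 (in table at j=4).
x = i·n + j = 11·12 + 4 = 136.
Check: 32^136 ≡ 30 (mod 139).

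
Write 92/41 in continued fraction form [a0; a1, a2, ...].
[2; 4, 10]

Euclidean algorithm steps:
92 = 2 × 41 + 10
41 = 4 × 10 + 1
10 = 10 × 1 + 0
Continued fraction: [2; 4, 10]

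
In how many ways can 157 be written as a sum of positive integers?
80630964769

p(n) counts ways to write n as a sum of positive integers (order ignored).
Euler's pentagonal recurrence: p(k) = p(k-1) + p(k-2) - p(k-5) - p(k-7) + p(k-12) + p(k-15) - ... (offsets j(3j∓1)/2, signs ++--, p(0)=1, p(<0)=0).
DP table for k = 0..156: p(0)=1, p(1)=1, p(2)=2, p(3)=3, p(4)=5, p(5)=7, p(6)=11, p(7)=15, p(8)=22, p(9)=30, p(10)=42, p(11)=56, p(12)=77, p(13)=101, p(14)=135, p(15)=176, p(16)=231, p(17)=297, p(18)=385, p(19)=490, p(20)=627, p(21)=792, p(22)=1002, p(23)=1255, p(24)=1575, p(25)=1958, p(26)=2436, p(27)=3010, p(28)=3718, p(29)=4565, p(30)=5604, p(31)=6842, p(32)=8349, p(33)=10143, p(34)=12310, p(35)=14883, p(36)=17977, p(37)=21637, p(38)=26015, p(39)=31185, p(40)=37338, p(41)=44583, p(42)=53174, p(43)=63261, p(44)=75175, p(45)=89134, p(46)=105558, p(47)=124754, p(48)=147273, p(49)=173525, p(50)=204226, p(51)=239943, p(52)=281589, p(53)=329931, p(54)=386155, p(55)=451276, p(56)=526823, p(57)=614154, p(58)=715220, p(59)=831820, p(60)=966467, p(61)=1121505, p(62)=1300156, p(63)=1505499, p(64)=1741630, p(65)=2012558, p(66)=2323520, p(67)=2679689, p(68)=3087735, p(69)=3554345, p(70)=4087968, p(71)=4697205, p(72)=5392783, p(73)=6185689, p(74)=7089500, p(75)=8118264, p(76)=9289091, p(77)=10619863, p(78)=12132164, p(79)=13848650, p(80)=15796476, p(81)=18004327, p(82)=20506255, p(83)=23338469, p(84)=26543660, p(85)=30167357, p(86)=34262962, p(87)=38887673, p(88)=44108109, p(89)=49995925, p(90)=56634173, p(91)=64112359, p(92)=72533807, p(93)=82010177, p(94)=92669720, p(95)=104651419, p(96)=118114304, p(97)=133230930, p(98)=150198136, p(99)=169229875, p(100)=190569292, p(101)=214481126, p(102)=241265379, p(103)=271248950, p(104)=304801365, p(105)=342325709, p(106)=384276336, p(107)=431149389, p(108)=483502844, p(109)=541946240, p(110)=607163746, p(111)=679903203, p(112)=761002156, p(113)=851376628, p(114)=952050665, p(115)=1064144451, p(116)=1188908248, p(117)=1327710076, p(118)=1482074143, p(119)=1653668665, p(120)=1844349560, p(121)=2056148051, p(122)=2291320912, p(123)=2552338241, p(124)=2841940500, p(125)=3163127352, p(126)=3519222692, p(127)=3913864295, p(128)=4351078600, p(129)=4835271870, p(130)=5371315400, p(131)=5964539504, p(132)=6620830889, p(133)=7346629512, p(134)=8149040695, p(135)=9035836076, p(136)=10015581680, p(137)=11097645016, p(138)=12292341831, p(139)=13610949895, p(140)=15065878135, p(141)=16670689208, p(142)=18440293320, p(143)=20390982757, p(144)=22540654445, p(145)=24908858009, p(146)=27517052599, p(147)=30388671978, p(148)=33549419497, p(149)=37027355200, p(150)=40853235313, p(151)=45060624582, p(152)=49686288421, p(153)=54770336324, p(154)=60356673280, p(155)=66493182097, p(156)=73232243759.
Final step: p(157) = p(156) + p(155) - p(152) - p(150) + p(145) + p(142) - p(135) - p(131) + p(122) + p(117) - p(106) - p(100) + p(87) + p(80) - p(65) - p(57) + p(40) + p(31) - p(12) - p(2)
= 73232243759 + 66493182097 - 49686288421 - 40853235313 + 24908858009 + 18440293320 - 9035836076 - 5964539504 + 2291320912 + 1327710076 - 384276336 - 190569292 + 38887673 + 15796476 - 2012558 - 614154 + 37338 + 6842 - 77 - 2
= 80630964769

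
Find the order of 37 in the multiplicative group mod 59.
58

59 is prime, so ord(37) divides φ(59) = 58.
Divisors of 58: 1, 2, 29, 58.
Repeated squaring: 37^1 ≡ 37, 37^2 ≡ 12, 37^4 ≡ 26, 37^8 ≡ 27, 37^16 ≡ 21, 37^32 ≡ 28 (mod 59).
Test 37^d mod 59 for each divisor d in increasing order:
37^1 ≡ 37
37^2 ≡ 12
37^29 = 37^16·37^8·37^4·37^1 ≡ 58
37^58 = 37^32·37^16·37^8·37^2 ≡ 1  ← first divisor giving 1
The order is 58.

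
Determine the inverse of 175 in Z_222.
85

gcd(175, 222) = 1, so the inverse exists.
Extended Euclidean algorithm on (222, 175):
222 = 1 × 175 + 47  ⟹  47 = (1)·222 + (-1)·175
175 = 3 × 47 + 34  ⟹  34 = (-3)·222 + (4)·175
47 = 1 × 34 + 13  ⟹  13 = (4)·222 + (-5)·175
34 = 2 × 13 + 8  ⟹  8 = (-11)·222 + (14)·175
13 = 1 × 8 + 5  ⟹  5 = (15)·222 + (-19)·175
8 = 1 × 5 + 3  ⟹  3 = (-26)·222 + (33)·175
5 = 1 × 3 + 2  ⟹  2 = (41)·222 + (-52)·175
3 = 1 × 2 + 1  ⟹  1 = (-67)·222 + (85)·175
So (85)·175 ≡ 1 (mod 222), i.e. 175^(-1) ≡ 85 (mod 222).
Check: 175 × 85 = 14875 ≡ 1 (mod 222)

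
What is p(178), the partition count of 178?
571701605655

p(n) counts ways to write n as a sum of positive integers (order ignored).
Euler's pentagonal recurrence: p(k) = p(k-1) + p(k-2) - p(k-5) - p(k-7) + p(k-12) + p(k-15) - ... (offsets j(3j∓1)/2, signs ++--, p(0)=1, p(<0)=0).
DP table for k = 0..177: p(0)=1, p(1)=1, p(2)=2, p(3)=3, p(4)=5, p(5)=7, p(6)=11, p(7)=15, p(8)=22, p(9)=30, p(10)=42, p(11)=56, p(12)=77, p(13)=101, p(14)=135, p(15)=176, p(16)=231, p(17)=297, p(18)=385, p(19)=490, p(20)=627, p(21)=792, p(22)=1002, p(23)=1255, p(24)=1575, p(25)=1958, p(26)=2436, p(27)=3010, p(28)=3718, p(29)=4565, p(30)=5604, p(31)=6842, p(32)=8349, p(33)=10143, p(34)=12310, p(35)=14883, p(36)=17977, p(37)=21637, p(38)=26015, p(39)=31185, p(40)=37338, p(41)=44583, p(42)=53174, p(43)=63261, p(44)=75175, p(45)=89134, p(46)=105558, p(47)=124754, p(48)=147273, p(49)=173525, p(50)=204226, p(51)=239943, p(52)=281589, p(53)=329931, p(54)=386155, p(55)=451276, p(56)=526823, p(57)=614154, p(58)=715220, p(59)=831820, p(60)=966467, p(61)=1121505, p(62)=1300156, p(63)=1505499, p(64)=1741630, p(65)=2012558, p(66)=2323520, p(67)=2679689, p(68)=3087735, p(69)=3554345, p(70)=4087968, p(71)=4697205, p(72)=5392783, p(73)=6185689, p(74)=7089500, p(75)=8118264, p(76)=9289091, p(77)=10619863, p(78)=12132164, p(79)=13848650, p(80)=15796476, p(81)=18004327, p(82)=20506255, p(83)=23338469, p(84)=26543660, p(85)=30167357, p(86)=34262962, p(87)=38887673, p(88)=44108109, p(89)=49995925, p(90)=56634173, p(91)=64112359, p(92)=72533807, p(93)=82010177, p(94)=92669720, p(95)=104651419, p(96)=118114304, p(97)=133230930, p(98)=150198136, p(99)=169229875, p(100)=190569292, p(101)=214481126, p(102)=241265379, p(103)=271248950, p(104)=304801365, p(105)=342325709, p(106)=384276336, p(107)=431149389, p(108)=483502844, p(109)=541946240, p(110)=607163746, p(111)=679903203, p(112)=761002156, p(113)=851376628, p(114)=952050665, p(115)=1064144451, p(116)=1188908248, p(117)=1327710076, p(118)=1482074143, p(119)=1653668665, p(120)=1844349560, p(121)=2056148051, p(122)=2291320912, p(123)=2552338241, p(124)=2841940500, p(125)=3163127352, p(126)=3519222692, p(127)=3913864295, p(128)=4351078600, p(129)=4835271870, p(130)=5371315400, p(131)=5964539504, p(132)=6620830889, p(133)=7346629512, p(134)=8149040695, p(135)=9035836076, p(136)=10015581680, p(137)=11097645016, p(138)=12292341831, p(139)=13610949895, p(140)=15065878135, p(141)=16670689208, p(142)=18440293320, p(143)=20390982757, p(144)=22540654445, p(145)=24908858009, p(146)=27517052599, p(147)=30388671978, p(148)=33549419497, p(149)=37027355200, p(150)=40853235313, p(151)=45060624582, p(152)=49686288421, p(153)=54770336324, p(154)=60356673280, p(155)=66493182097, p(156)=73232243759, p(157)=80630964769, p(158)=88751778802, p(159)=97662728555, p(160)=107438159466, p(161)=118159068427, p(162)=129913904637, p(163)=142798995930, p(164)=156919475295, p(165)=172389800255, p(166)=189334822579, p(167)=207890420102, p(168)=228204732751, p(169)=250438925115, p(170)=274768617130, p(171)=301384802048, p(172)=330495499613, p(173)=362326859895, p(174)=397125074750, p(175)=435157697830, p(176)=476715857290, p(177)=522115831195.
Final step: p(178) = p(177) + p(176) - p(173) - p(171) + p(166) + p(163) - p(156) - p(152) + p(143) + p(138) - p(127) - p(121) + p(108) + p(101) - p(86) - p(78) + p(61) + p(52) - p(33) - p(23) + p(2)
= 522115831195 + 476715857290 - 362326859895 - 301384802048 + 189334822579 + 142798995930 - 73232243759 - 49686288421 + 20390982757 + 12292341831 - 3913864295 - 2056148051 + 483502844 + 214481126 - 34262962 - 12132164 + 1121505 + 281589 - 10143 - 1255 + 2
= 571701605655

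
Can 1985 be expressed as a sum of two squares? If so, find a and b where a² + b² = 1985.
7² + 44² (a=7, b=44)

Factorization: 1985 = 5 × 397
By Fermat: n is sum of two squares iff every prime p ≡ 3 (mod 4) appears to even power.
All primes ≡ 3 (mod 4) appear to even power.
Search a = 0, 1, 2, … for 1985 - a² a perfect square: first hit at a = 7: 1985 - 49 = 1936 = 44².
1985 = 7² + 44² = 49 + 1936 ✓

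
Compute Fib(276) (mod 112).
80

Matrix identity: Q^n = [[F_(n+1), F_n], [F_n, F_(n-1)]] with Q = [[1,1],[1,0]].
n = 276 = 100010100₂. Square-and-multiply, entries mod 112:
Q^1 = [[1,1],[1,0]]
Q^2 = (Q^1)² = [[2,1],[1,1]]
Q^4 = (Q^2)² = [[5,3],[3,2]]
Q^8 = (Q^4)² = [[34,21],[21,13]]
Q^17 = (Q^8)²·Q = [[8,29],[29,91]]
Q^34 = (Q^17)² = [[9,71],[71,50]]
Q^69 = (Q^34)²·Q = [[15,82],[82,45]]
Q^138 = (Q^69)² = [[5,104],[104,13]]
Q^276 = (Q^138)² = [[89,80],[80,9]]
F_276 mod 112 = Q^276[0][1] = 80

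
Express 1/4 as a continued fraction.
[0; 4]

Euclidean algorithm steps:
1 = 0 × 4 + 1
4 = 4 × 1 + 0
Continued fraction: [0; 4]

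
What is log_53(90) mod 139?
77

Baby-step giant-step with step n = ⌈√139⌉ = 12.
Baby steps 53^j mod 139 (j:value) for j=0..11: 0:1, 1:53, 2:29, 3:8, 4:7, 5:93, 6:64, 7:56, 8:49, 9:95, 10:31, 11:114.
Giant-step multiplier: 53^(-12) ≡ 53^(138-12) = 53^126 ≡ 77 (mod 139).
Giant steps γ_i = 90·77^i mod 139: γ_0=90, γ_1=119, γ_2=128, γ_3=126, γ_4=111, γ_5=68, γ_6=93 (in table at j=5).
x = i·n + j = 6·12 + 5 = 77.
Check: 53^77 ≡ 90 (mod 139).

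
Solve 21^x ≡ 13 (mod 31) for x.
19

Baby-step giant-step with step n = ⌈√31⌉ = 6.
Baby steps 21^j mod 31 (j:value) for j=0..5: 0:1, 1:21, 2:7, 3:23, 4:18, 5:6.
Giant-step multiplier: 21^(-6) ≡ 21^(30-6) = 21^24 ≡ 16 (mod 31).
Giant steps γ_i = 13·16^i mod 31: γ_0=13, γ_1=22, γ_2=11, γ_3=21 (in table at j=1).
x = i·n + j = 3·6 + 1 = 19.
Check: 21^19 ≡ 13 (mod 31).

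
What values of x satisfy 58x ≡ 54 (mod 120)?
x ≡ 3 (mod 60)

gcd(58, 120) = 2, which divides 54, so solutions exist.
Divide through by 2: 29x ≡ 27 (mod 60).
Find 29^(-1) mod 60 by the extended Euclidean algorithm:
60 = 2 × 29 + 2  ⟹  2 = (1)·60 + (-2)·29
29 = 14 × 2 + 1  ⟹  1 = (-14)·60 + (29)·29
So (29)·29 ≡ 1 (mod 60), i.e. 29^(-1) ≡ 29 (mod 60).
x ≡ 29 × 27 = 783 ≡ 3 (mod 60).
Check: 58 × 3 = 174 ≡ 54 (mod 120).
x ≡ 3 (mod 60), giving 2 solutions mod 120.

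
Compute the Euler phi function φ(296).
144

296 = 2^3 × 37
φ(n) = n × ∏(1 - 1/p) for each prime p dividing n
φ(296) = 296 × (1 - 1/2) × (1 - 1/37) = 144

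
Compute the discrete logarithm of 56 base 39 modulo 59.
57

Baby-step giant-step with step n = ⌈√59⌉ = 8.
Baby steps 39^j mod 59 (j:value) for j=0..7: 0:1, 1:39, 2:46, 3:24, 4:51, 5:42, 6:45, 7:44.
Giant-step multiplier: 39^(-8) ≡ 39^(58-8) = 39^50 ≡ 12 (mod 59).
Giant steps γ_i = 56·12^i mod 59: γ_0=56, γ_1=23, γ_2=40, γ_3=8, γ_4=37, γ_5=31, γ_6=18, γ_7=39 (in table at j=1).
x = i·n + j = 7·8 + 1 = 57.
Check: 39^57 ≡ 56 (mod 59).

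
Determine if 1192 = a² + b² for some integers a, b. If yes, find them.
6² + 34² (a=6, b=34)

Factorization: 1192 = 2^3 × 149
By Fermat: n is sum of two squares iff every prime p ≡ 3 (mod 4) appears to even power.
All primes ≡ 3 (mod 4) appear to even power.
Search a = 0, 1, 2, … for 1192 - a² a perfect square: first hit at a = 6: 1192 - 36 = 1156 = 34².
1192 = 6² + 34² = 36 + 1156 ✓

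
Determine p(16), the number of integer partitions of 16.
231

p(n) counts ways to write n as a sum of positive integers (order ignored).
Euler's pentagonal recurrence: p(k) = p(k-1) + p(k-2) - p(k-5) - p(k-7) + p(k-12) + p(k-15) - ... (offsets j(3j∓1)/2, signs ++--, p(0)=1, p(<0)=0).
DP table for k = 0..15: p(0)=1, p(1)=1, p(2)=2, p(3)=3, p(4)=5, p(5)=7, p(6)=11, p(7)=15, p(8)=22, p(9)=30, p(10)=42, p(11)=56, p(12)=77, p(13)=101, p(14)=135, p(15)=176.
Final step: p(16) = p(15) + p(14) - p(11) - p(9) + p(4) + p(1)
= 176 + 135 - 56 - 30 + 5 + 1
= 231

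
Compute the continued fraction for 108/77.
[1; 2, 2, 15]

Euclidean algorithm steps:
108 = 1 × 77 + 31
77 = 2 × 31 + 15
31 = 2 × 15 + 1
15 = 15 × 1 + 0
Continued fraction: [1; 2, 2, 15]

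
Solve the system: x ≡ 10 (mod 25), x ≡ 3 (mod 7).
10

Using Chinese Remainder Theorem:
M = 25 × 7 = 175
M1 = 7, M2 = 25
y1 = 7^(-1) mod 25 = 18
y2 = 25^(-1) mod 7 = 2
x = (10×7×18 + 3×25×2) mod 175 = 10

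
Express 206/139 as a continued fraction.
[1; 2, 13, 2, 2]

Euclidean algorithm steps:
206 = 1 × 139 + 67
139 = 2 × 67 + 5
67 = 13 × 5 + 2
5 = 2 × 2 + 1
2 = 2 × 1 + 0
Continued fraction: [1; 2, 13, 2, 2]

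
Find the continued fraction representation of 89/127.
[0; 1, 2, 2, 1, 12]

Euclidean algorithm steps:
89 = 0 × 127 + 89
127 = 1 × 89 + 38
89 = 2 × 38 + 13
38 = 2 × 13 + 12
13 = 1 × 12 + 1
12 = 12 × 1 + 0
Continued fraction: [0; 1, 2, 2, 1, 12]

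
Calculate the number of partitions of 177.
522115831195

p(n) counts ways to write n as a sum of positive integers (order ignored).
Euler's pentagonal recurrence: p(k) = p(k-1) + p(k-2) - p(k-5) - p(k-7) + p(k-12) + p(k-15) - ... (offsets j(3j∓1)/2, signs ++--, p(0)=1, p(<0)=0).
DP table for k = 0..176: p(0)=1, p(1)=1, p(2)=2, p(3)=3, p(4)=5, p(5)=7, p(6)=11, p(7)=15, p(8)=22, p(9)=30, p(10)=42, p(11)=56, p(12)=77, p(13)=101, p(14)=135, p(15)=176, p(16)=231, p(17)=297, p(18)=385, p(19)=490, p(20)=627, p(21)=792, p(22)=1002, p(23)=1255, p(24)=1575, p(25)=1958, p(26)=2436, p(27)=3010, p(28)=3718, p(29)=4565, p(30)=5604, p(31)=6842, p(32)=8349, p(33)=10143, p(34)=12310, p(35)=14883, p(36)=17977, p(37)=21637, p(38)=26015, p(39)=31185, p(40)=37338, p(41)=44583, p(42)=53174, p(43)=63261, p(44)=75175, p(45)=89134, p(46)=105558, p(47)=124754, p(48)=147273, p(49)=173525, p(50)=204226, p(51)=239943, p(52)=281589, p(53)=329931, p(54)=386155, p(55)=451276, p(56)=526823, p(57)=614154, p(58)=715220, p(59)=831820, p(60)=966467, p(61)=1121505, p(62)=1300156, p(63)=1505499, p(64)=1741630, p(65)=2012558, p(66)=2323520, p(67)=2679689, p(68)=3087735, p(69)=3554345, p(70)=4087968, p(71)=4697205, p(72)=5392783, p(73)=6185689, p(74)=7089500, p(75)=8118264, p(76)=9289091, p(77)=10619863, p(78)=12132164, p(79)=13848650, p(80)=15796476, p(81)=18004327, p(82)=20506255, p(83)=23338469, p(84)=26543660, p(85)=30167357, p(86)=34262962, p(87)=38887673, p(88)=44108109, p(89)=49995925, p(90)=56634173, p(91)=64112359, p(92)=72533807, p(93)=82010177, p(94)=92669720, p(95)=104651419, p(96)=118114304, p(97)=133230930, p(98)=150198136, p(99)=169229875, p(100)=190569292, p(101)=214481126, p(102)=241265379, p(103)=271248950, p(104)=304801365, p(105)=342325709, p(106)=384276336, p(107)=431149389, p(108)=483502844, p(109)=541946240, p(110)=607163746, p(111)=679903203, p(112)=761002156, p(113)=851376628, p(114)=952050665, p(115)=1064144451, p(116)=1188908248, p(117)=1327710076, p(118)=1482074143, p(119)=1653668665, p(120)=1844349560, p(121)=2056148051, p(122)=2291320912, p(123)=2552338241, p(124)=2841940500, p(125)=3163127352, p(126)=3519222692, p(127)=3913864295, p(128)=4351078600, p(129)=4835271870, p(130)=5371315400, p(131)=5964539504, p(132)=6620830889, p(133)=7346629512, p(134)=8149040695, p(135)=9035836076, p(136)=10015581680, p(137)=11097645016, p(138)=12292341831, p(139)=13610949895, p(140)=15065878135, p(141)=16670689208, p(142)=18440293320, p(143)=20390982757, p(144)=22540654445, p(145)=24908858009, p(146)=27517052599, p(147)=30388671978, p(148)=33549419497, p(149)=37027355200, p(150)=40853235313, p(151)=45060624582, p(152)=49686288421, p(153)=54770336324, p(154)=60356673280, p(155)=66493182097, p(156)=73232243759, p(157)=80630964769, p(158)=88751778802, p(159)=97662728555, p(160)=107438159466, p(161)=118159068427, p(162)=129913904637, p(163)=142798995930, p(164)=156919475295, p(165)=172389800255, p(166)=189334822579, p(167)=207890420102, p(168)=228204732751, p(169)=250438925115, p(170)=274768617130, p(171)=301384802048, p(172)=330495499613, p(173)=362326859895, p(174)=397125074750, p(175)=435157697830, p(176)=476715857290.
Final step: p(177) = p(176) + p(175) - p(172) - p(170) + p(165) + p(162) - p(155) - p(151) + p(142) + p(137) - p(126) - p(120) + p(107) + p(100) - p(85) - p(77) + p(60) + p(51) - p(32) - p(22) + p(1)
= 476715857290 + 435157697830 - 330495499613 - 274768617130 + 172389800255 + 129913904637 - 66493182097 - 45060624582 + 18440293320 + 11097645016 - 3519222692 - 1844349560 + 431149389 + 190569292 - 30167357 - 10619863 + 966467 + 239943 - 8349 - 1002 + 1
= 522115831195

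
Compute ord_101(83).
100

101 is prime, so ord(83) divides φ(101) = 100.
Divisors of 100: 1, 2, 4, 5, 10, 20, 25, 50, 100.
Repeated squaring: 83^1 ≡ 83, 83^2 ≡ 21, 83^4 ≡ 37, 83^8 ≡ 56, 83^16 ≡ 5, 83^32 ≡ 25, 83^64 ≡ 19 (mod 101).
Test 83^d mod 101 for each divisor d in increasing order:
83^1 ≡ 83
83^2 ≡ 21
83^4 ≡ 37
83^5 = 83^4·83^1 ≡ 41
83^10 = 83^8·83^2 ≡ 65
83^20 = 83^16·83^4 ≡ 84
83^25 = 83^16·83^8·83^1 ≡ 10
83^50 = 83^32·83^16·83^2 ≡ 100
83^100 = 83^64·83^32·83^4 ≡ 1  ← first divisor giving 1
The order is 100.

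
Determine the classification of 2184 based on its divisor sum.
abundant

Proper divisors of 2184: sum = 1 + 2 + 3 + 4 + 6 + 7 + 8 + 12 + ... + 364 + 546 + 728 + 1092 (31 divisors) = 4536
Since 4536 > 2184, 2184 is abundant.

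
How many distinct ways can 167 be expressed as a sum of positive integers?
207890420102

p(n) counts ways to write n as a sum of positive integers (order ignored).
Euler's pentagonal recurrence: p(k) = p(k-1) + p(k-2) - p(k-5) - p(k-7) + p(k-12) + p(k-15) - ... (offsets j(3j∓1)/2, signs ++--, p(0)=1, p(<0)=0).
DP table for k = 0..166: p(0)=1, p(1)=1, p(2)=2, p(3)=3, p(4)=5, p(5)=7, p(6)=11, p(7)=15, p(8)=22, p(9)=30, p(10)=42, p(11)=56, p(12)=77, p(13)=101, p(14)=135, p(15)=176, p(16)=231, p(17)=297, p(18)=385, p(19)=490, p(20)=627, p(21)=792, p(22)=1002, p(23)=1255, p(24)=1575, p(25)=1958, p(26)=2436, p(27)=3010, p(28)=3718, p(29)=4565, p(30)=5604, p(31)=6842, p(32)=8349, p(33)=10143, p(34)=12310, p(35)=14883, p(36)=17977, p(37)=21637, p(38)=26015, p(39)=31185, p(40)=37338, p(41)=44583, p(42)=53174, p(43)=63261, p(44)=75175, p(45)=89134, p(46)=105558, p(47)=124754, p(48)=147273, p(49)=173525, p(50)=204226, p(51)=239943, p(52)=281589, p(53)=329931, p(54)=386155, p(55)=451276, p(56)=526823, p(57)=614154, p(58)=715220, p(59)=831820, p(60)=966467, p(61)=1121505, p(62)=1300156, p(63)=1505499, p(64)=1741630, p(65)=2012558, p(66)=2323520, p(67)=2679689, p(68)=3087735, p(69)=3554345, p(70)=4087968, p(71)=4697205, p(72)=5392783, p(73)=6185689, p(74)=7089500, p(75)=8118264, p(76)=9289091, p(77)=10619863, p(78)=12132164, p(79)=13848650, p(80)=15796476, p(81)=18004327, p(82)=20506255, p(83)=23338469, p(84)=26543660, p(85)=30167357, p(86)=34262962, p(87)=38887673, p(88)=44108109, p(89)=49995925, p(90)=56634173, p(91)=64112359, p(92)=72533807, p(93)=82010177, p(94)=92669720, p(95)=104651419, p(96)=118114304, p(97)=133230930, p(98)=150198136, p(99)=169229875, p(100)=190569292, p(101)=214481126, p(102)=241265379, p(103)=271248950, p(104)=304801365, p(105)=342325709, p(106)=384276336, p(107)=431149389, p(108)=483502844, p(109)=541946240, p(110)=607163746, p(111)=679903203, p(112)=761002156, p(113)=851376628, p(114)=952050665, p(115)=1064144451, p(116)=1188908248, p(117)=1327710076, p(118)=1482074143, p(119)=1653668665, p(120)=1844349560, p(121)=2056148051, p(122)=2291320912, p(123)=2552338241, p(124)=2841940500, p(125)=3163127352, p(126)=3519222692, p(127)=3913864295, p(128)=4351078600, p(129)=4835271870, p(130)=5371315400, p(131)=5964539504, p(132)=6620830889, p(133)=7346629512, p(134)=8149040695, p(135)=9035836076, p(136)=10015581680, p(137)=11097645016, p(138)=12292341831, p(139)=13610949895, p(140)=15065878135, p(141)=16670689208, p(142)=18440293320, p(143)=20390982757, p(144)=22540654445, p(145)=24908858009, p(146)=27517052599, p(147)=30388671978, p(148)=33549419497, p(149)=37027355200, p(150)=40853235313, p(151)=45060624582, p(152)=49686288421, p(153)=54770336324, p(154)=60356673280, p(155)=66493182097, p(156)=73232243759, p(157)=80630964769, p(158)=88751778802, p(159)=97662728555, p(160)=107438159466, p(161)=118159068427, p(162)=129913904637, p(163)=142798995930, p(164)=156919475295, p(165)=172389800255, p(166)=189334822579.
Final step: p(167) = p(166) + p(165) - p(162) - p(160) + p(155) + p(152) - p(145) - p(141) + p(132) + p(127) - p(116) - p(110) + p(97) + p(90) - p(75) - p(67) + p(50) + p(41) - p(22) - p(12)
= 189334822579 + 172389800255 - 129913904637 - 107438159466 + 66493182097 + 49686288421 - 24908858009 - 16670689208 + 6620830889 + 3913864295 - 1188908248 - 607163746 + 133230930 + 56634173 - 8118264 - 2679689 + 204226 + 44583 - 1002 - 77
= 207890420102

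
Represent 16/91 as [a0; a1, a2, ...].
[0; 5, 1, 2, 5]

Euclidean algorithm steps:
16 = 0 × 91 + 16
91 = 5 × 16 + 11
16 = 1 × 11 + 5
11 = 2 × 5 + 1
5 = 5 × 1 + 0
Continued fraction: [0; 5, 1, 2, 5]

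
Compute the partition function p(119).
1653668665

p(n) counts ways to write n as a sum of positive integers (order ignored).
Euler's pentagonal recurrence: p(k) = p(k-1) + p(k-2) - p(k-5) - p(k-7) + p(k-12) + p(k-15) - ... (offsets j(3j∓1)/2, signs ++--, p(0)=1, p(<0)=0).
DP table for k = 0..118: p(0)=1, p(1)=1, p(2)=2, p(3)=3, p(4)=5, p(5)=7, p(6)=11, p(7)=15, p(8)=22, p(9)=30, p(10)=42, p(11)=56, p(12)=77, p(13)=101, p(14)=135, p(15)=176, p(16)=231, p(17)=297, p(18)=385, p(19)=490, p(20)=627, p(21)=792, p(22)=1002, p(23)=1255, p(24)=1575, p(25)=1958, p(26)=2436, p(27)=3010, p(28)=3718, p(29)=4565, p(30)=5604, p(31)=6842, p(32)=8349, p(33)=10143, p(34)=12310, p(35)=14883, p(36)=17977, p(37)=21637, p(38)=26015, p(39)=31185, p(40)=37338, p(41)=44583, p(42)=53174, p(43)=63261, p(44)=75175, p(45)=89134, p(46)=105558, p(47)=124754, p(48)=147273, p(49)=173525, p(50)=204226, p(51)=239943, p(52)=281589, p(53)=329931, p(54)=386155, p(55)=451276, p(56)=526823, p(57)=614154, p(58)=715220, p(59)=831820, p(60)=966467, p(61)=1121505, p(62)=1300156, p(63)=1505499, p(64)=1741630, p(65)=2012558, p(66)=2323520, p(67)=2679689, p(68)=3087735, p(69)=3554345, p(70)=4087968, p(71)=4697205, p(72)=5392783, p(73)=6185689, p(74)=7089500, p(75)=8118264, p(76)=9289091, p(77)=10619863, p(78)=12132164, p(79)=13848650, p(80)=15796476, p(81)=18004327, p(82)=20506255, p(83)=23338469, p(84)=26543660, p(85)=30167357, p(86)=34262962, p(87)=38887673, p(88)=44108109, p(89)=49995925, p(90)=56634173, p(91)=64112359, p(92)=72533807, p(93)=82010177, p(94)=92669720, p(95)=104651419, p(96)=118114304, p(97)=133230930, p(98)=150198136, p(99)=169229875, p(100)=190569292, p(101)=214481126, p(102)=241265379, p(103)=271248950, p(104)=304801365, p(105)=342325709, p(106)=384276336, p(107)=431149389, p(108)=483502844, p(109)=541946240, p(110)=607163746, p(111)=679903203, p(112)=761002156, p(113)=851376628, p(114)=952050665, p(115)=1064144451, p(116)=1188908248, p(117)=1327710076, p(118)=1482074143.
Final step: p(119) = p(118) + p(117) - p(114) - p(112) + p(107) + p(104) - p(97) - p(93) + p(84) + p(79) - p(68) - p(62) + p(49) + p(42) - p(27) - p(19) + p(2)
= 1482074143 + 1327710076 - 952050665 - 761002156 + 431149389 + 304801365 - 133230930 - 82010177 + 26543660 + 13848650 - 3087735 - 1300156 + 173525 + 53174 - 3010 - 490 + 2
= 1653668665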